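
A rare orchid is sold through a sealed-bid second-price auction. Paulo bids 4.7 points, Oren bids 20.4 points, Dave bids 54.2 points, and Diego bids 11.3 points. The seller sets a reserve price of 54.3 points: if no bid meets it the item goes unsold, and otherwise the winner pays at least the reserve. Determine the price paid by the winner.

unsold

Bids in descending order: Dave 54.2 points, then Oren 20.4 points, then Diego 11.3 points, then Paulo 4.7 points.
The top bid 54.2 points is below the reserve 54.3 points, so the item goes unsold and nothing is paid.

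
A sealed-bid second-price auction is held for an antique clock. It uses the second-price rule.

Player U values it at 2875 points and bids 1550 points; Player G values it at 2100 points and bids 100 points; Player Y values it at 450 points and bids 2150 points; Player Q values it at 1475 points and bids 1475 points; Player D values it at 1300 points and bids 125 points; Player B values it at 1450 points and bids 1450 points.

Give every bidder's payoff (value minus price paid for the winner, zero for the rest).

Sorted high to low: Player Y 2150 points > Player U 1550 points > Player Q 1475 points > Player B 1450 points > Player D 125 points > Player G 100 points.
Player Y has the top bid and wins; the price is the second-highest bid, 1550 points.
Player Y's payoff = 450 points − 1550 points = -1100 points. All other bidders lose, so their payoff is 0.

Player U 0 points, Player G 0 points, Player Y -1100 points, Player Q 0 points, Player D 0 points, Player B 0 points.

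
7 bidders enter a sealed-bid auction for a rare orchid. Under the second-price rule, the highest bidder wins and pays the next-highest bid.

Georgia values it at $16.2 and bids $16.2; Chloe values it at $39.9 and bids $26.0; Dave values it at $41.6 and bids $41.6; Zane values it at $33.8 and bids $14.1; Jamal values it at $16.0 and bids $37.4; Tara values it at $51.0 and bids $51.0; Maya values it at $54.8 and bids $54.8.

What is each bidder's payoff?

Ranking the bids: Maya $54.8; Tara $51.0; Dave $41.6; Jamal $37.4; Chloe $26.0; Georgia $16.2; Zane $14.1.
Maya has the top bid and wins; the price is the second-highest bid, $51.0.
Maya's payoff = $54.8 − $51.0 = $3.8. All other bidders lose, so their payoff is 0.

Payoffs: Georgia $0.0, Chloe $0.0, Dave $0.0, Zane $0.0, Jamal $0.0, Tara $0.0, Maya $3.8.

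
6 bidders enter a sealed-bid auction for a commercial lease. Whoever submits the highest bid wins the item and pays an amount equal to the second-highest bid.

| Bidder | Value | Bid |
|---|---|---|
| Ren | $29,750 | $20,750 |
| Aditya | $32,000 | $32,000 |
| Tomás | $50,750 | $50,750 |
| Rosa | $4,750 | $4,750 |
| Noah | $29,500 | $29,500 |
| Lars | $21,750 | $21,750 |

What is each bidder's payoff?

Payoffs: Ren $0, Aditya $0, Tomás $18,750, Rosa $0, Noah $0, Lars $0.

Ranking the bids: Tomás $50,750 > Aditya $32,000 > Noah $29,500 > Lars $21,750 > Ren $20,750 > Rosa $4,750.
Tomás has the top bid and wins; the price is the second-highest bid, $32,000.
Tomás's payoff = $50,750 − $32,000 = $18,750. All other bidders lose, so their payoff is 0.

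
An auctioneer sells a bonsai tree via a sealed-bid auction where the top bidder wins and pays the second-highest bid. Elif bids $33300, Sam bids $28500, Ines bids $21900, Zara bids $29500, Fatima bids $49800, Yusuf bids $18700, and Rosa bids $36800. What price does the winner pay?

Price paid: $36800.

Bids in descending order: Fatima $49800; Rosa $36800; Elif $33300; Zara $29500; Sam $28500; Ines $21900; Yusuf $18700.
Fatima is the highest bidder, so Fatima wins.
Under the second-price rule, the price is the second-highest bid: $36800.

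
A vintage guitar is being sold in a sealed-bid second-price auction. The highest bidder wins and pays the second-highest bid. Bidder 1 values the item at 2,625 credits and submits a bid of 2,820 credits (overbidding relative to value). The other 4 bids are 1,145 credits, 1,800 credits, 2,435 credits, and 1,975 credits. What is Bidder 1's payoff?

Highest competing bid: 2,435 credits.
Bidder 1's bid 2,820 credits is the highest overall, so Bidder 1 wins and pays the second-highest bid, 2,435 credits.
Payoff = value − price = 2,625 credits − 2,435 credits = 190 credits.

190 credits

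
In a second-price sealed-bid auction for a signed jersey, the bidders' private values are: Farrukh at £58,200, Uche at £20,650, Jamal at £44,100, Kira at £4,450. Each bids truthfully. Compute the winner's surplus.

£14,100

Ranking the bids: Farrukh £58,200, then Jamal £44,100, then Uche £20,650, then Kira £4,450.
Farrukh wins with the top bid and pays the second-highest, £44,100.
Surplus = £58,200 − £44,100 = £14,100.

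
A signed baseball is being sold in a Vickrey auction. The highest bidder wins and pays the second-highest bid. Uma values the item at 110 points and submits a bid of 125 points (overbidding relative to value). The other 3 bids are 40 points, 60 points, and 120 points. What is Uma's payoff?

Highest competing bid: 120 points.
Uma's bid 125 points is the highest overall, so Uma wins and pays the second-highest bid, 120 points.
Payoff = value − price = 110 points − 120 points = -10 points.

-10 points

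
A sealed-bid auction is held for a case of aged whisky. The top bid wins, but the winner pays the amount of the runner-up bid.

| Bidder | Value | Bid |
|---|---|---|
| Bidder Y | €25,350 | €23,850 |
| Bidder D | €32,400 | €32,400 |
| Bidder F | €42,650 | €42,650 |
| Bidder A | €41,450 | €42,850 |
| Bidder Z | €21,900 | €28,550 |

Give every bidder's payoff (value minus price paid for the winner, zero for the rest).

Ordered from highest: Bidder A €42,850 > Bidder F €42,650 > Bidder D €32,400 > Bidder Z €28,550 > Bidder Y €23,850.
Bidder A has the top bid and wins; the price is the second-highest bid, €42,650.
Bidder A's payoff = €41,450 − €42,650 = -€1,200. All other bidders lose, so their payoff is 0.

Payoffs: Bidder Y €0, Bidder D €0, Bidder F €0, Bidder A -€1,200, Bidder Z €0.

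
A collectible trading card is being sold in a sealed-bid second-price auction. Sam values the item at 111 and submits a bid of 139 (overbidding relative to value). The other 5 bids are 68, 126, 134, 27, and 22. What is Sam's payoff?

Highest competing bid: 134.
Sam's bid 139 is the highest overall, so Sam wins and pays the second-highest bid, 134.
Payoff = value − price = 111 − 134 = -23.

-23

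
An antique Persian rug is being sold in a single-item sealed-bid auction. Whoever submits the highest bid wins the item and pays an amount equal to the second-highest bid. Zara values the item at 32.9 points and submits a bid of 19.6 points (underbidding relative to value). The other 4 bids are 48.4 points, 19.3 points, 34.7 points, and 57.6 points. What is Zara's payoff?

Highest competing bid: 57.6 points.
Zara's bid 19.6 points is not the highest, so Zara loses, pays nothing, and earns zero payoff.

0.0 points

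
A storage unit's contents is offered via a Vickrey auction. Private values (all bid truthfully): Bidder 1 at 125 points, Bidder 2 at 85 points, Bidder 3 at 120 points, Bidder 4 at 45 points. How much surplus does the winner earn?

5 points

Ranking the bids: Bidder 1 125 points, then Bidder 3 120 points, then Bidder 2 85 points, then Bidder 4 45 points.
Bidder 1 wins with the top bid and pays the second-highest, 120 points.
Surplus = 125 points − 120 points = 5 points.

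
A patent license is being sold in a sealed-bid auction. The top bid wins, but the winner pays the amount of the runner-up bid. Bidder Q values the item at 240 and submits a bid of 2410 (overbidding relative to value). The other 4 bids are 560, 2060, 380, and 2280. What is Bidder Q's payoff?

Payoff = -2040.

Highest competing bid: 2280.
Bidder Q's bid 2410 is the highest overall, so Bidder Q wins and pays the second-highest bid, 2280.
Payoff = value − price = 240 − 2280 = -2040.
Overbidding won the item at a price above value — truthful bidding would have avoided this loss.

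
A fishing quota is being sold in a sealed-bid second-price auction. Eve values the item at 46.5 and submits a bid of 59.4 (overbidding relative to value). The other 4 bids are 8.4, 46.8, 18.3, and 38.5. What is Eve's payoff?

Payoff = -0.3.

Highest competing bid: 46.8.
Eve's bid 59.4 is the highest overall, so Eve wins and pays the second-highest bid, 46.8.
Payoff = value − price = 46.5 − 46.8 = -0.3.
Overbidding won the item at a price above value — truthful bidding would have avoided this loss.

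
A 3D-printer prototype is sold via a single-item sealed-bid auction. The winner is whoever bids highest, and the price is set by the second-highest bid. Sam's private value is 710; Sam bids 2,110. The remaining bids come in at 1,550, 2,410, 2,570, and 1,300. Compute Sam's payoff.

Highest competing bid: 2,570.
Sam's bid 2,110 is not the highest, so Sam loses, pays nothing, and earns zero payoff.

0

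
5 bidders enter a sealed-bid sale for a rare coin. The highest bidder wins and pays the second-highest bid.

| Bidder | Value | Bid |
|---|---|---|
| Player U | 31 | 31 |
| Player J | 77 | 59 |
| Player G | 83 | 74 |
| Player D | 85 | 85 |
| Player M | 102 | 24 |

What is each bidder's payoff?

Payoffs: Player U 0, Player J 0, Player G 0, Player D 11, Player M 0.

Ranking the bids: Player D 85 > Player G 74 > Player J 59 > Player U 31 > Player M 24.
Player D has the top bid and wins; the price is the second-highest bid, 74.
Player D's payoff = 85 − 74 = 11. All other bidders lose, so their payoff is 0.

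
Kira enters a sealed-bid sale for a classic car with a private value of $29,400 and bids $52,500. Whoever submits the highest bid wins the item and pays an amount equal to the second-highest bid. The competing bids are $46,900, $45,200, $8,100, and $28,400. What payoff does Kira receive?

Highest competing bid: $46,900.
Kira's bid $52,500 is the highest overall, so Kira wins and pays the second-highest bid, $46,900.
Payoff = value − price = $29,400 − $46,900 = -$17,500.
Overbidding won the item at a price above value — truthful bidding would have avoided this loss.

Kira's payoff: -$17,500.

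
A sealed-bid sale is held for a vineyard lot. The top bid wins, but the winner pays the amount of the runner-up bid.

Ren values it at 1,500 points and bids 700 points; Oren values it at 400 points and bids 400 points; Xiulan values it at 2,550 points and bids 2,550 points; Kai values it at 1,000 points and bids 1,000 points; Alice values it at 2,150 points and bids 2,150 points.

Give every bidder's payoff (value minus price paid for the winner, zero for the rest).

Payoffs: Ren 0 points, Oren 0 points, Xiulan 400 points, Kai 0 points, Alice 0 points.

Ranking the bids: Xiulan 2,550 points > Alice 2,150 points > Kai 1,000 points > Ren 700 points > Oren 400 points.
Xiulan has the top bid and wins; the price is the second-highest bid, 2,150 points.
Xiulan's payoff = 2,550 points − 2,150 points = 400 points. All other bidders lose, so their payoff is 0.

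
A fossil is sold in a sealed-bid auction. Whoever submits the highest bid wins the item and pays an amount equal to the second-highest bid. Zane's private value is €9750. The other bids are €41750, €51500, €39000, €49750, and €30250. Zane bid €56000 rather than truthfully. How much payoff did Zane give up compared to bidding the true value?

€41750

The highest competing bid is €51500.
Bidding truthfully at €9750: the top bid is €51500 (a rival), so Zane loses. Payoff = €0.
Bidding €56000: Zane has the top bid, wins, and pays the second-highest bid €51500. Payoff = €9750 − €51500 = -€41750.
Regret = truthful payoff − actual payoff = €0 − -€41750 = €41750.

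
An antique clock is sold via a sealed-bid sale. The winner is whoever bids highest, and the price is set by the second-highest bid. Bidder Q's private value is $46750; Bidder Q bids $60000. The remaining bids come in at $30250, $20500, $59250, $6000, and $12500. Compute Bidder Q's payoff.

-$12500

Highest competing bid: $59250.
Bidder Q's bid $60000 is the highest overall, so Bidder Q wins and pays the second-highest bid, $59250.
Payoff = value − price = $46750 − $59250 = -$12500.
Overbidding won the item at a price above value — truthful bidding would have avoided this loss.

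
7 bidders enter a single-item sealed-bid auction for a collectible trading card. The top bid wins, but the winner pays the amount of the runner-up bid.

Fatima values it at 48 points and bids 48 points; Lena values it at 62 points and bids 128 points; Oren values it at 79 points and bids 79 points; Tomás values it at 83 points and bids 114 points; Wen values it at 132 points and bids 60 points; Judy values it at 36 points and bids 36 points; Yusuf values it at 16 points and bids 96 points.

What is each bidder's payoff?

Bids in descending order: Lena 128 points; Tomás 114 points; Yusuf 96 points; Oren 79 points; Wen 60 points; Fatima 48 points; Judy 36 points.
Lena has the top bid and wins; the price is the second-highest bid, 114 points.
Lena's payoff = 62 points − 114 points = -52 points. All other bidders lose, so their payoff is 0.

Payoffs: Fatima 0 points, Lena -52 points, Oren 0 points, Tomás 0 points, Wen 0 points, Judy 0 points, Yusuf 0 points.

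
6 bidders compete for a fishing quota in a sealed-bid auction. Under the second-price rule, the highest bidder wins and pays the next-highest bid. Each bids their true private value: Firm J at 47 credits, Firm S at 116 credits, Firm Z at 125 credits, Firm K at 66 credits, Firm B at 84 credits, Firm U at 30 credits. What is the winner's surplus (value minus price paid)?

Ordered from highest: Firm Z 125 credits, then Firm S 116 credits, then Firm B 84 credits, then Firm K 66 credits, then Firm J 47 credits, then Firm U 30 credits.
Firm Z wins with the top bid and pays the second-highest, 116 credits.
Surplus = 125 credits − 116 credits = 9 credits.

9 credits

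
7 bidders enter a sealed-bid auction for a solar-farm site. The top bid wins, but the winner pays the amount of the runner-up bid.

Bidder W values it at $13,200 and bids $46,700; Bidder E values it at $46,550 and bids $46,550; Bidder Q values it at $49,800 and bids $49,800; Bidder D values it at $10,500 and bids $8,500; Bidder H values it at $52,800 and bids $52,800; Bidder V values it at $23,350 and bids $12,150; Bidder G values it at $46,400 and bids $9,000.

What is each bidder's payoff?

Bidder W $0, Bidder E $0, Bidder Q $0, Bidder D $0, Bidder H $3,000, Bidder V $0, Bidder G $0.

Sorted high to low: Bidder H $52,800; Bidder Q $49,800; Bidder W $46,700; Bidder E $46,550; Bidder V $12,150; Bidder G $9,000; Bidder D $8,500.
Bidder H has the top bid and wins; the price is the second-highest bid, $49,800.
Bidder H's payoff = $52,800 − $49,800 = $3,000. All other bidders lose, so their payoff is 0.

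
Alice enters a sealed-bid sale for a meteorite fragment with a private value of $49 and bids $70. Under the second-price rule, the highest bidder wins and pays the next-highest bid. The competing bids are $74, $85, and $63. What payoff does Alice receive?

Highest competing bid: $85.
Alice's bid $70 is not the highest, so Alice loses, pays nothing, and earns zero payoff.

Alice's payoff: $0.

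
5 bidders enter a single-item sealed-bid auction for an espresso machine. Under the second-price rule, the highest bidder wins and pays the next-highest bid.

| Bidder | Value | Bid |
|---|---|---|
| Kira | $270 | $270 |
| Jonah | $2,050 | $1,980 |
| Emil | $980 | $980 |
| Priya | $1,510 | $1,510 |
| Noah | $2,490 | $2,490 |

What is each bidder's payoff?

Ordered from highest: Noah $2,490; Jonah $1,980; Priya $1,510; Emil $980; Kira $270.
Noah has the top bid and wins; the price is the second-highest bid, $1,980.
Noah's payoff = $2,490 − $1,980 = $510. All other bidders lose, so their payoff is 0.

Payoffs: Kira $0, Jonah $0, Emil $0, Priya $0, Noah $510.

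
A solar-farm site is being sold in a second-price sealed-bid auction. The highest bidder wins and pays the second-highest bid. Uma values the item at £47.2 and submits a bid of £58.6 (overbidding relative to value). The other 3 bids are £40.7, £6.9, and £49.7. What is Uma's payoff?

Highest competing bid: £49.7.
Uma's bid £58.6 is the highest overall, so Uma wins and pays the second-highest bid, £49.7.
Payoff = value − price = £47.2 − £49.7 = -£2.5.
Overbidding won the item at a price above value — truthful bidding would have avoided this loss.

-£2.5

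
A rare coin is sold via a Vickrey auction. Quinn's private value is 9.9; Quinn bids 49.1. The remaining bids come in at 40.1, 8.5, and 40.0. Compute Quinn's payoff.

Payoff = -30.2.

Highest competing bid: 40.1.
Quinn's bid 49.1 is the highest overall, so Quinn wins and pays the second-highest bid, 40.1.
Payoff = value − price = 9.9 − 40.1 = -30.2.
Overbidding won the item at a price above value — truthful bidding would have avoided this loss.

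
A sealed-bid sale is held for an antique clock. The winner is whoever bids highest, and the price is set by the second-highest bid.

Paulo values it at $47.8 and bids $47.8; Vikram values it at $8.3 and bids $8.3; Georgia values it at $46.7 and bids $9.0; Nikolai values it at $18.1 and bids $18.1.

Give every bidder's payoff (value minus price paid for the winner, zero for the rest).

Payoffs: Paulo $29.7, Vikram $0.0, Georgia $0.0, Nikolai $0.0.

Ranking the bids: Paulo $47.8, then Nikolai $18.1, then Georgia $9.0, then Vikram $8.3.
Paulo has the top bid and wins; the price is the second-highest bid, $18.1.
Paulo's payoff = $47.8 − $18.1 = $29.7. All other bidders lose, so their payoff is 0.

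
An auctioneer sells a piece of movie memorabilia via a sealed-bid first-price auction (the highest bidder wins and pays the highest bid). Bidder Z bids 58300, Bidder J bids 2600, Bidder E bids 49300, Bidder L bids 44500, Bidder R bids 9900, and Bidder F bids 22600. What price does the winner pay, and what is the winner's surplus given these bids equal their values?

Price 58300; surplus 0.

Ordered from highest: Bidder Z 58300, then Bidder E 49300, then Bidder L 44500, then Bidder F 22600, then Bidder R 9900, then Bidder J 2600.
Bidder Z is the highest bidder, so Bidder Z wins.
Under the first-price rule, the price is the highest bid: 58300.
Surplus = 58300 − 58300 = 0.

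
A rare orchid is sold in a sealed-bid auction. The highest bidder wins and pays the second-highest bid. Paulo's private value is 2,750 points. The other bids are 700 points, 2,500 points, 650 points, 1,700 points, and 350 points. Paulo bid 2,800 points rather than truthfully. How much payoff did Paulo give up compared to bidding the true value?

Payoff forgone: 0 points.

The highest competing bid is 2,500 points.
Bidding truthfully at 2,750 points: Paulo has the top bid, wins, and pays the second-highest bid 2,500 points. Payoff = 2,750 points − 2,500 points = 250 points.
Bidding 2,800 points: Paulo has the top bid, wins, and pays the second-highest bid 2,500 points. Payoff = 2,750 points − 2,500 points = 250 points.
Regret = truthful payoff − actual payoff = 250 points − 250 points = 0 points.
The bid only affects whether you win, not the price — here both bids land on the same side of the top rival bid, so the deviation is payoff-neutral.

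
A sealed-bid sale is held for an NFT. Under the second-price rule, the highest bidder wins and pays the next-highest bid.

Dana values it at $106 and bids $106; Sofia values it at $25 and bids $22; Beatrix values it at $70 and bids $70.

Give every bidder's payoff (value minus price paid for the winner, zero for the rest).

Payoffs: Dana $36, Sofia $0, Beatrix $0.

Bids in descending order: Dana $106 > Beatrix $70 > Sofia $22.
Dana has the top bid and wins; the price is the second-highest bid, $70.
Dana's payoff = $106 − $70 = $36. All other bidders lose, so their payoff is 0.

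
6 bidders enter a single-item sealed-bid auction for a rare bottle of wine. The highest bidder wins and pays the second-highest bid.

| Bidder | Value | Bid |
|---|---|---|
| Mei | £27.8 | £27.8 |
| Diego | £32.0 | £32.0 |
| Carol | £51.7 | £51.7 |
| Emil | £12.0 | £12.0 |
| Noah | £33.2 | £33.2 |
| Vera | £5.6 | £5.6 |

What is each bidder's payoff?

Sorted high to low: Carol £51.7 > Noah £33.2 > Diego £32.0 > Mei £27.8 > Emil £12.0 > Vera £5.6.
Carol has the top bid and wins; the price is the second-highest bid, £33.2.
Carol's payoff = £51.7 − £33.2 = £18.5. All other bidders lose, so their payoff is 0.

Mei £0.0, Diego £0.0, Carol £18.5, Emil £0.0, Noah £0.0, Vera £0.0.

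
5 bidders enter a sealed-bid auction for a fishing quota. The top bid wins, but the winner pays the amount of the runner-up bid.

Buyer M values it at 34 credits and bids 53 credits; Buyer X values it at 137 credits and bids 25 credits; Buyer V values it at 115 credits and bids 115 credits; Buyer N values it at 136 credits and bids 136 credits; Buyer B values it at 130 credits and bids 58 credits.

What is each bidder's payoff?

Buyer M 0 credits, Buyer X 0 credits, Buyer V 0 credits, Buyer N 21 credits, Buyer B 0 credits.

Sorted high to low: Buyer N 136 credits, then Buyer V 115 credits, then Buyer B 58 credits, then Buyer M 53 credits, then Buyer X 25 credits.
Buyer N has the top bid and wins; the price is the second-highest bid, 115 credits.
Buyer N's payoff = 136 credits − 115 credits = 21 credits. All other bidders lose, so their payoff is 0.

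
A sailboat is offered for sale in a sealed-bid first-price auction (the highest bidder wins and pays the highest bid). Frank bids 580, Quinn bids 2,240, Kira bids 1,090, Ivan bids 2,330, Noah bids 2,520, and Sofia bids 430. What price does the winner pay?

Bids in descending order: Noah 2,520 > Ivan 2,330 > Quinn 2,240 > Kira 1,090 > Frank 580 > Sofia 430.
Noah is the highest bidder, so Noah wins.
Under the first-price rule, the price is the highest bid: 2,520.

2,520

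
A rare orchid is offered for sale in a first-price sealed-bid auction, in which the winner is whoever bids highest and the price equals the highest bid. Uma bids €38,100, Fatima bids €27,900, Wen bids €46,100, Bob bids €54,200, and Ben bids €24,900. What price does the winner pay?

Sorted high to low: Bob €54,200, then Wen €46,100, then Uma €38,100, then Fatima €27,900, then Ben €24,900.
Bob is the highest bidder, so Bob wins.
Under the first-price rule, the price is the highest bid: €54,200.

Price paid: €54,200.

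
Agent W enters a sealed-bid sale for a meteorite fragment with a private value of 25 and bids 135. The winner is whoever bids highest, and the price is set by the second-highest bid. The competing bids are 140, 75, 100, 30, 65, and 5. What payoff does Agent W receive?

Highest competing bid: 140.
Agent W's bid 135 is not the highest, so Agent W loses, pays nothing, and earns zero payoff.

Payoff = 0.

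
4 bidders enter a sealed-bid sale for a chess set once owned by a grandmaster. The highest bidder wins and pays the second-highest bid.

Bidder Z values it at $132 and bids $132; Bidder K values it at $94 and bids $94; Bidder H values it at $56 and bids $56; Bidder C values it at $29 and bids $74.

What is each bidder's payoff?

Sorted high to low: Bidder Z $132, then Bidder K $94, then Bidder C $74, then Bidder H $56.
Bidder Z has the top bid and wins; the price is the second-highest bid, $94.
Bidder Z's payoff = $132 − $94 = $38. All other bidders lose, so their payoff is 0.

Payoffs: Bidder Z $38, Bidder K $0, Bidder H $0, Bidder C $0.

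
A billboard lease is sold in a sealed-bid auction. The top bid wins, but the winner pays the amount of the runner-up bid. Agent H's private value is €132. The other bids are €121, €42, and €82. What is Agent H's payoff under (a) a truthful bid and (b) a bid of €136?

Truthful: €11; alternative: €11.

The highest competing bid is €121.
Bidding truthfully at €132: Agent H has the top bid, wins, and pays the second-highest bid €121. Payoff = €132 − €121 = €11.
Bidding €136: Agent H has the top bid, wins, and pays the second-highest bid €121. Payoff = €132 − €121 = €11.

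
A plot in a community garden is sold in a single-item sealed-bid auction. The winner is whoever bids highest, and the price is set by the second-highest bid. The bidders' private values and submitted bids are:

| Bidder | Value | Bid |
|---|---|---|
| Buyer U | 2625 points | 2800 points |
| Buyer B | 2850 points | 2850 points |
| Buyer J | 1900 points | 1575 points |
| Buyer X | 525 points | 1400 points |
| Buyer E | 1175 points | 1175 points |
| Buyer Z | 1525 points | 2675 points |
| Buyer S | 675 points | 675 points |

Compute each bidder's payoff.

Sorted high to low: Buyer B 2850 points > Buyer U 2800 points > Buyer Z 2675 points > Buyer J 1575 points > Buyer X 1400 points > Buyer E 1175 points > Buyer S 675 points.
Buyer B has the top bid and wins; the price is the second-highest bid, 2800 points.
Buyer B's payoff = 2850 points − 2800 points = 50 points. All other bidders lose, so their payoff is 0.

Payoffs: Buyer U 0 points, Buyer B 50 points, Buyer J 0 points, Buyer X 0 points, Buyer E 0 points, Buyer Z 0 points, Buyer S 0 points.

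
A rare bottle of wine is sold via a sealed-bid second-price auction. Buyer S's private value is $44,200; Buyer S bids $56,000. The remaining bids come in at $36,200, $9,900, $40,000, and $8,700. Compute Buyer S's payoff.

Highest competing bid: $40,000.
Buyer S's bid $56,000 is the highest overall, so Buyer S wins and pays the second-highest bid, $40,000.
Payoff = value − price = $44,200 − $40,000 = $4,200.

Buyer S's payoff: $4,200.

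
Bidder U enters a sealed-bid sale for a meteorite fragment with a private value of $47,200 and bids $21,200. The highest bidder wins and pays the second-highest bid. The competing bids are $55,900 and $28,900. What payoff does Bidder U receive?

Payoff = $0.

Highest competing bid: $55,900.
Bidder U's bid $21,200 is not the highest, so Bidder U loses, pays nothing, and earns zero payoff.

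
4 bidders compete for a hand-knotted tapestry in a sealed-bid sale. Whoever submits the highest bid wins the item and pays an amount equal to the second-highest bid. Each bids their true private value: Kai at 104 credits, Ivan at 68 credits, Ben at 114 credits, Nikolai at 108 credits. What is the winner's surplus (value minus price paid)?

Bids in descending order: Ben 114 credits > Nikolai 108 credits > Kai 104 credits > Ivan 68 credits.
Ben wins with the top bid and pays the second-highest, 108 credits.
Surplus = 114 credits − 108 credits = 6 credits.

6 credits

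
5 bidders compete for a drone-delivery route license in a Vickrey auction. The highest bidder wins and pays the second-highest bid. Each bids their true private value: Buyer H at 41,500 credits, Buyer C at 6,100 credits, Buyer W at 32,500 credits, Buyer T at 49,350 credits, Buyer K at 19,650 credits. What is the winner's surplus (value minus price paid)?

7,850 credits

Sorted high to low: Buyer T 49,350 credits; Buyer H 41,500 credits; Buyer W 32,500 credits; Buyer K 19,650 credits; Buyer C 6,100 credits.
Buyer T wins with the top bid and pays the second-highest, 41,500 credits.
Surplus = 49,350 credits − 41,500 credits = 7,850 credits.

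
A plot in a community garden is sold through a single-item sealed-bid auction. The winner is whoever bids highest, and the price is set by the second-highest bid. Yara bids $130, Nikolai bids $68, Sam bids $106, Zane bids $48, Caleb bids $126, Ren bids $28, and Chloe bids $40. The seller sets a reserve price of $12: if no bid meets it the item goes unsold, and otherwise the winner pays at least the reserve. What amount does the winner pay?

Ordered from highest: Yara $130; Caleb $126; Sam $106; Nikolai $68; Zane $48; Chloe $40; Ren $28.
Yara has the highest bid, so Yara wins.
The second-highest bid is $126, which exceeds the reserve, so that sets the price.

$126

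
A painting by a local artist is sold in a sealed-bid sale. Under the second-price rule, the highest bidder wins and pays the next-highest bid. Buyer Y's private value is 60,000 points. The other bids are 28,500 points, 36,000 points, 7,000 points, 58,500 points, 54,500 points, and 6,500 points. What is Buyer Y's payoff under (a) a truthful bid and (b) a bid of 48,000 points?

Truthful: 1,500 points; alternative: 0 points.

The highest competing bid is 58,500 points.
Bidding truthfully at 60,000 points: Buyer Y has the top bid, wins, and pays the second-highest bid 58,500 points. Payoff = 60,000 points − 58,500 points = 1,500 points.
Bidding 48,000 points: the top bid is 58,500 points (a rival), so Buyer Y loses. Payoff = 0 points.
Deviating from a truthful bid can only lose payoff in a second-price auction — never gain.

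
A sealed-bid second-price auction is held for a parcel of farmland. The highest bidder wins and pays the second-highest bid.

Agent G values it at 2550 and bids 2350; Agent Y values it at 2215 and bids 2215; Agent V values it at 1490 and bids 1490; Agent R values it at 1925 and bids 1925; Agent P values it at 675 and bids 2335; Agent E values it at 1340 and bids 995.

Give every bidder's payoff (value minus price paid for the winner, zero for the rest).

Bids in descending order: Agent G 2350, then Agent P 2335, then Agent Y 2215, then Agent R 1925, then Agent V 1490, then Agent E 995.
Agent G has the top bid and wins; the price is the second-highest bid, 2335.
Agent G's payoff = 2550 − 2335 = 215. All other bidders lose, so their payoff is 0.

Agent G 215, Agent Y 0, Agent V 0, Agent R 0, Agent P 0, Agent E 0.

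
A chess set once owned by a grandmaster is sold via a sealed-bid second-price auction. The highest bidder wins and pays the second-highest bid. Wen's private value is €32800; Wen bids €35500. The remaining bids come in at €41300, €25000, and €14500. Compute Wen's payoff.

Wen's payoff: €0.

Highest competing bid: €41300.
Wen's bid €35500 is not the highest, so Wen loses, pays nothing, and earns zero payoff.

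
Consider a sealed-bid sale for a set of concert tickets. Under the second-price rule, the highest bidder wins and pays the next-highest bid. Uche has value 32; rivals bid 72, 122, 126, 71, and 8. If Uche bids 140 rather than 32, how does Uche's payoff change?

Change in payoff: -94.

The highest competing bid is 126.
Bidding truthfully at 32: the top bid is 126 (a rival), so Uche loses. Payoff = 0.
Bidding 140: Uche has the top bid, wins, and pays the second-highest bid 126. Payoff = 32 − 126 = -94.
Change = -94 − 0 = -94.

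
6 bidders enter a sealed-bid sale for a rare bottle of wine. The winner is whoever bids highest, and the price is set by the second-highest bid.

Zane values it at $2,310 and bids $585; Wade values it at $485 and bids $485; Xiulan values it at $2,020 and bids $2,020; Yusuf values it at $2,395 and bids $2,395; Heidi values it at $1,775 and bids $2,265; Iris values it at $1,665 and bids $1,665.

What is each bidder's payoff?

Ordered from highest: Yusuf $2,395 > Heidi $2,265 > Xiulan $2,020 > Iris $1,665 > Zane $585 > Wade $485.
Yusuf has the top bid and wins; the price is the second-highest bid, $2,265.
Yusuf's payoff = $2,395 − $2,265 = $130. All other bidders lose, so their payoff is 0.

Zane $0, Wade $0, Xiulan $0, Yusuf $130, Heidi $0, Iris $0.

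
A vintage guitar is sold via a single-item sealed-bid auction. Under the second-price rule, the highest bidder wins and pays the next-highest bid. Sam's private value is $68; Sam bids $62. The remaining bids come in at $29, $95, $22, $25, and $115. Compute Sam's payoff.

Highest competing bid: $115.
Sam's bid $62 is not the highest, so Sam loses, pays nothing, and earns zero payoff.

Payoff = $0.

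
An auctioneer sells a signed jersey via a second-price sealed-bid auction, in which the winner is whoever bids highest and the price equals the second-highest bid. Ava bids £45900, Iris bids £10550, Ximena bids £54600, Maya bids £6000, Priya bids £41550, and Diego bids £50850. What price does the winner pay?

The winner pays £50850.

Sorted high to low: Ximena £54600 > Diego £50850 > Ava £45900 > Priya £41550 > Iris £10550 > Maya £6000.
Ximena is the highest bidder, so Ximena wins.
Under the second-price rule, the price is the second-highest bid: £50850.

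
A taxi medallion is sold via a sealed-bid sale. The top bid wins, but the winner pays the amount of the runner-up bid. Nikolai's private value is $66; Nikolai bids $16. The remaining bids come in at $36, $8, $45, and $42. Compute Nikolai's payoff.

Highest competing bid: $45.
Nikolai's bid $16 is not the highest, so Nikolai loses, pays nothing, and earns zero payoff.

Nikolai's payoff: $0.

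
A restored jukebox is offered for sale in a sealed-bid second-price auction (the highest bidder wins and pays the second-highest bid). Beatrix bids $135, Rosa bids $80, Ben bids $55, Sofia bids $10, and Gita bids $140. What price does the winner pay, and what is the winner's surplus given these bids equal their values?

Bids in descending order: Gita $140; Beatrix $135; Rosa $80; Ben $55; Sofia $10.
Gita is the highest bidder, so Gita wins.
Under the second-price rule, the price is the second-highest bid: $135.
Surplus = $140 − $135 = $5.

Price $135; surplus $5.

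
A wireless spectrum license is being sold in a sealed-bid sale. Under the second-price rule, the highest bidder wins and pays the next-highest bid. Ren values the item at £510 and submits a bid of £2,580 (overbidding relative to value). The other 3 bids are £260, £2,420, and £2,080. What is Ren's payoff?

-£1,910

Highest competing bid: £2,420.
Ren's bid £2,580 is the highest overall, so Ren wins and pays the second-highest bid, £2,420.
Payoff = value − price = £510 − £2,420 = -£1,910.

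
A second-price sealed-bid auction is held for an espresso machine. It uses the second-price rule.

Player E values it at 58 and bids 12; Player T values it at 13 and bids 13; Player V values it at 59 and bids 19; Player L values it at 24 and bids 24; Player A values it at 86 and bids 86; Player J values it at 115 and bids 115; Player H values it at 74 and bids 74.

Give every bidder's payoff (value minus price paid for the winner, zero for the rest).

Player E 0, Player T 0, Player V 0, Player L 0, Player A 0, Player J 29, Player H 0.

Ranking the bids: Player J 115 > Player A 86 > Player H 74 > Player L 24 > Player V 19 > Player T 13 > Player E 12.
Player J has the top bid and wins; the price is the second-highest bid, 86.
Player J's payoff = 115 − 86 = 29. All other bidders lose, so their payoff is 0.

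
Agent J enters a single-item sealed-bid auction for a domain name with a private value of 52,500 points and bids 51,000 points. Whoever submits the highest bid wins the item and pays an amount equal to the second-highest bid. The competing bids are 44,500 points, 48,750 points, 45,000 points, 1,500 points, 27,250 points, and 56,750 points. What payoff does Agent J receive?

Agent J's payoff: 0 points.

Highest competing bid: 56,750 points.
Agent J's bid 51,000 points is not the highest, so Agent J loses, pays nothing, and earns zero payoff.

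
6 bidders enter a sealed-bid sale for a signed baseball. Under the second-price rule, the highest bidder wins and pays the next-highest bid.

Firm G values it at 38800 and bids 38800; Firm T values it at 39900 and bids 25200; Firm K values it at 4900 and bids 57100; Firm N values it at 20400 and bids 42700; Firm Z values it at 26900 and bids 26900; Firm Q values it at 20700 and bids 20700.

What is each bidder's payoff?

Ordered from highest: Firm K 57100, then Firm N 42700, then Firm G 38800, then Firm Z 26900, then Firm T 25200, then Firm Q 20700.
Firm K has the top bid and wins; the price is the second-highest bid, 42700.
Firm K's payoff = 4900 − 42700 = -37800. All other bidders lose, so their payoff is 0.

Payoffs: Firm G 0, Firm T 0, Firm K -37800, Firm N 0, Firm Z 0, Firm Q 0.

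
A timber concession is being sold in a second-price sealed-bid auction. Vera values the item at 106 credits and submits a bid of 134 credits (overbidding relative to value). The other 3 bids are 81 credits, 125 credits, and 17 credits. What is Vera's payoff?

Highest competing bid: 125 credits.
Vera's bid 134 credits is the highest overall, so Vera wins and pays the second-highest bid, 125 credits.
Payoff = value − price = 106 credits − 125 credits = -19 credits.
Overbidding won the item at a price above value — truthful bidding would have avoided this loss.

-19 credits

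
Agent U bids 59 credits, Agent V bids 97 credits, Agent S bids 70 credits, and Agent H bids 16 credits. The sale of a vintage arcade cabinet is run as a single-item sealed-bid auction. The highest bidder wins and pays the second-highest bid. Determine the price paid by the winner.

Ordered from highest: Agent V 97 credits > Agent S 70 credits > Agent U 59 credits > Agent H 16 credits.
Agent V has the highest bid, so Agent V wins.
The second-highest bid is 70 credits, so that is what Agent V pays.

70 credits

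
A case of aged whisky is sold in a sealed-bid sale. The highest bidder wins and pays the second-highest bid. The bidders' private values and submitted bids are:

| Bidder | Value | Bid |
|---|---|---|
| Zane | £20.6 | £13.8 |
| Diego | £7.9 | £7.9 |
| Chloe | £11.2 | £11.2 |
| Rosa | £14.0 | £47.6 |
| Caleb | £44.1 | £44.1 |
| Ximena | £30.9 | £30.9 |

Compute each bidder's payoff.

Ranking the bids: Rosa £47.6; Caleb £44.1; Ximena £30.9; Zane £13.8; Chloe £11.2; Diego £7.9.
Rosa has the top bid and wins; the price is the second-highest bid, £44.1.
Rosa's payoff = £14.0 − £44.1 = -£30.1. All other bidders lose, so their payoff is 0.

Zane £0.0, Diego £0.0, Chloe £0.0, Rosa -£30.1, Caleb £0.0, Ximena £0.0.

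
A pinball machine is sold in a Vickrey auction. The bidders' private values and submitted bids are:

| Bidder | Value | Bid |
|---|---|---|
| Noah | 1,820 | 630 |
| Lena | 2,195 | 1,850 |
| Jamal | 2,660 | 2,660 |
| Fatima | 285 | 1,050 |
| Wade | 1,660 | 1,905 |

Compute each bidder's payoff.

Payoffs: Noah 0, Lena 0, Jamal 755, Fatima 0, Wade 0.

Ranking the bids: Jamal 2,660, then Wade 1,905, then Lena 1,850, then Fatima 1,050, then Noah 630.
Jamal has the top bid and wins; the price is the second-highest bid, 1,905.
Jamal's payoff = 2,660 − 1,905 = 755. All other bidders lose, so their payoff is 0.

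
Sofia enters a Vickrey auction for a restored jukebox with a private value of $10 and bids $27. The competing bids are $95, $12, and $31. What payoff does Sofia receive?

Payoff = $0.

Highest competing bid: $95.
Sofia's bid $27 is not the highest, so Sofia loses, pays nothing, and earns zero payoff.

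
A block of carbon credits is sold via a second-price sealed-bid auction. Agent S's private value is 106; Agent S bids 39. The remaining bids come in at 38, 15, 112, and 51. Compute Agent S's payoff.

Agent S's payoff: 0.

Highest competing bid: 112.
Agent S's bid 39 is not the highest, so Agent S loses, pays nothing, and earns zero payoff.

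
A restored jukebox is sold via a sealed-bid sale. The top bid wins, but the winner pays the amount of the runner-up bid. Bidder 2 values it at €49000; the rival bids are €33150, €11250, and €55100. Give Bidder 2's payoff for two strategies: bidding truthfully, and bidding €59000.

The highest competing bid is €55100.
Bidding truthfully at €49000: the top bid is €55100 (a rival), so Bidder 2 loses. Payoff = €0.
Bidding €59000: Bidder 2 has the top bid, wins, and pays the second-highest bid €55100. Payoff = €49000 − €55100 = -€6100.
This is the dominant-strategy logic: truthful bidding weakly beats any alternative.

Truthful: €0; alternative: -€6100.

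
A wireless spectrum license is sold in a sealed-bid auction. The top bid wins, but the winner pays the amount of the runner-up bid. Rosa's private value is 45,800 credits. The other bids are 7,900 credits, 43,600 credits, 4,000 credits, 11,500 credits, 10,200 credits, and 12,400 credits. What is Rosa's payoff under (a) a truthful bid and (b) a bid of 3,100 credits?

Truthful: 2,200 credits; alternative: 0 credits.

The highest competing bid is 43,600 credits.
Bidding truthfully at 45,800 credits: Rosa has the top bid, wins, and pays the second-highest bid 43,600 credits. Payoff = 45,800 credits − 43,600 credits = 2,200 credits.
Bidding 3,100 credits: the top bid is 43,600 credits (a rival), so Rosa loses. Payoff = 0 credits.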